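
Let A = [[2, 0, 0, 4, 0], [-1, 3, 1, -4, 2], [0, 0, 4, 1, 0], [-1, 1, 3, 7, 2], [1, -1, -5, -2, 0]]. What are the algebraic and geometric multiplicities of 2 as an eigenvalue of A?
The characteristic polynomial is (x - 4)^3(x - 2)^2, so the factor x - 2 appears with exponent 2: the algebraic multiplicity is 2.

rank(A - 2I) = 3, so the eigenspace has dimension 5 - 3 = 2: the geometric multiplicity is 2.

algebraic multiplicity 2, geometric multiplicity 2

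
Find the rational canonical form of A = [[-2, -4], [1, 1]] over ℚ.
R = [[0, -2], [1, -1]]

The invariant factors of A (the non-unit diagonal entries of the Smith normal form of xI - A over ℚ[x]) are x^2 + x + 2, each dividing the next. The characteristic polynomial is their product, x^2 + x + 2.

The rational canonical form is the block-diagonal matrix of companion matrices C(f_i):
R = [[0, -2], [1, -1]].

Note the characteristic polynomial does not split into linear factors over ℚ, so A has no Jordan form over ℚ; the rational canonical form exists over any field.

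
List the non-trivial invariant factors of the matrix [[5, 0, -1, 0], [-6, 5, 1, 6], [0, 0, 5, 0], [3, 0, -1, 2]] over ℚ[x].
The Jordan structure of A has elementary divisors (x - 2), (x - 5)^2, (x - 5). Arranging the block sizes at each eigenvalue in decreasing order and taking row products gives the invariant factors.

Invariant factors (smallest first, each dividing the next): x - 5, (x - 5)^2(x - 2).

Check: the last factor (x - 5)^2(x - 2) is the minimal polynomial, and the product (x - 5)^3(x - 2) is the characteristic polynomial.

x - 5, (x - 5)^2(x - 2)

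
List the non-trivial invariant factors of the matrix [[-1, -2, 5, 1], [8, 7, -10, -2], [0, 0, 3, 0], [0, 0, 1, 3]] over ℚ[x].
The Jordan structure of A has elementary divisors (x - 3)^3, (x - 3). Arranging the block sizes at each eigenvalue in decreasing order and taking row products gives the invariant factors.

Invariant factors (smallest first, each dividing the next): x - 3, (x - 3)^3.

Check: the last factor (x - 3)^3 is the minimal polynomial, and the product (x - 3)^4 is the characteristic polynomial.

x - 3, (x - 3)^3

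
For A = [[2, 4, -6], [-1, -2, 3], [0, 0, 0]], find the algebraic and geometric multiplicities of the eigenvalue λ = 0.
algebraic multiplicity 3, geometric multiplicity 2

The characteristic polynomial is x^3, so the factor x appears with exponent 3: the algebraic multiplicity is 3.

rank(A) = 1, so the eigenspace has dimension 3 - 1 = 2: the geometric multiplicity is 2.

Since 2 < 3, A is not diagonalizable.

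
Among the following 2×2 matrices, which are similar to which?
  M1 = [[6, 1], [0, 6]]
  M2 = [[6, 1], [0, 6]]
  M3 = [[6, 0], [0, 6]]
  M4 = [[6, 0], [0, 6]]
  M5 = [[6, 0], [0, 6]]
Characteristic polynomials: χ_{M1} = (x - 6)^2, χ_{M2} = (x - 6)^2, χ_{M3} = (x - 6)^2, χ_{M4} = (x - 6)^2, χ_{M5} = (x - 6)^2.

{M1, M2}: invariant factors (x - 6)^2.

{M3, M4, M5}: invariant factors x - 6, x - 6.

Matrices are similar if and only if their invariant-factor lists agree; the partition into similarity classes is {M1, M2}, {M3, M4, M5}.

2 classes: {M1, M2}, {M3, M4, M5}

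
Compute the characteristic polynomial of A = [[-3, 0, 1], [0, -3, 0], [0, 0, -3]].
xI - A = [[x + 3, 0, -1], [0, x + 3, 0], [0, 0, x + 3]].

Expanding det(xI - A) along the first row:
det(xI - A) = + (x + 3)·det([[x + 3, 0], [0, x + 3]]) - (0)·det([[0, 0], [0, x + 3]]) + (-1)·det([[0, x + 3], [0, 0]]).

Evaluating gives χ_A(x) = x^3 + 9x^2 + 27x + 27 = (x + 3)^3.

χ_A(x) = (x + 3)^3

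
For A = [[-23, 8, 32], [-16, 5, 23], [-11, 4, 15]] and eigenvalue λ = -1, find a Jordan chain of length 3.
We seek v_1 ∈ ker((A + I)^3) \ ker((A + I)^2), then set v_{i+1} = (A + I) v_i.

One such chain is v_1 = [[11, 7, 6]]^T, v_2 = [[6, 4, 3]]^T, v_3 = [[-4, -3, -2]]^T. Check: (A + I) v_3 = [[0, 0, 0]]^T = 0.

v_1 = [[11, 7, 6]]^T, v_2 = [[6, 4, 3]]^T, v_3 = [[-4, -3, -2]]^T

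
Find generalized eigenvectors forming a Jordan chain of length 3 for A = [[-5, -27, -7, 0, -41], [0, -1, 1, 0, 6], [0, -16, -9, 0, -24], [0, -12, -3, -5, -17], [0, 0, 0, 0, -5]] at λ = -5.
We seek v_1 ∈ ker((A + 5I)^3) \ ker((A + 5I)^2), then set v_{i+1} = (A + 5I) v_i.

One such chain is v_1 = [[2, 0, 1, 2, 0]]^T, v_2 = [[-7, 1, -4, -3, 0]]^T, v_3 = [[1, 0, 0, 0, 0]]^T. Check: (A + 5I) v_3 = [[0, 0, 0, 0, 0]]^T = 0.

v_1 = [[2, 0, 1, 2, 0]]^T, v_2 = [[-7, 1, -4, -3, 0]]^T, v_3 = [[1, 0, 0, 0, 0]]^T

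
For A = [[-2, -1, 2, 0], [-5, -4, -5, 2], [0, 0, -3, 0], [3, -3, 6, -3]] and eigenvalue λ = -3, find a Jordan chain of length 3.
v_1 = [[2, 0, -1, 3]]^T, v_2 = [[0, 1, 0, 0]]^T, v_3 = [[-1, -1, 0, -3]]^T

We seek v_1 ∈ ker((A + 3I)^3) \ ker((A + 3I)^2), then set v_{i+1} = (A + 3I) v_i.

One such chain is v_1 = [[2, 0, -1, 3]]^T, v_2 = [[0, 1, 0, 0]]^T, v_3 = [[-1, -1, 0, -3]]^T. Check: (A + 3I) v_3 = [[0, 0, 0, 0]]^T = 0.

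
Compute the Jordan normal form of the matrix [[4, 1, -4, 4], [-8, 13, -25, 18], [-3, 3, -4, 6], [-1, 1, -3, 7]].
The characteristic polynomial is det(xI - A) = (x - 5)^4, so the eigenvalues are 5 (algebraic multiplicity 4).

For λ = 5: rank(A - 5I) = 2, rank((A - 5I)^2) = 1, rank((A - 5I)^3) = 0. The eigenspace has dimension 4 - 2 = 2, so there are 2 Jordan blocks; the rank sequence gives block sizes [3, 1].

Assembling the blocks gives the Jordan form J above.

J = [[5, 1, 0, 0], [0, 5, 1, 0], [0, 0, 5, 0], [0, 0, 0, 5]]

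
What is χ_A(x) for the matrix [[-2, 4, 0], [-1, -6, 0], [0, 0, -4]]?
χ_A(x) = (x + 4)^3

xI - A = [[x + 2, -4, 0], [1, x + 6, 0], [0, 0, x + 4]].

Expanding det(xI - A) along the first row:
det(xI - A) = + (x + 2)·det([[x + 6, 0], [0, x + 4]]) - (-4)·det([[1, 0], [0, x + 4]]) + (0)·det([[1, x + 6], [0, 0]]).

Evaluating gives χ_A(x) = x^3 + 12x^2 + 48x + 64 = (x + 4)^3.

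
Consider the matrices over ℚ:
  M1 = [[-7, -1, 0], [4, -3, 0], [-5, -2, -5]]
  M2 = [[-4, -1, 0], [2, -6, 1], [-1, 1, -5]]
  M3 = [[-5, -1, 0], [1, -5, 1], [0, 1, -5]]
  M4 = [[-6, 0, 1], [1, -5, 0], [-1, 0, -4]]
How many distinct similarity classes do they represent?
1 class: {M1, M2, M3, M4}

Characteristic polynomials: χ_{M1} = (x + 5)^3, χ_{M2} = (x + 5)^3, χ_{M3} = (x + 5)^3, χ_{M4} = (x + 5)^3.

{M1, M2, M3, M4}: invariant factors (x + 5)^3.

Matrices are similar if and only if their invariant-factor lists agree; the partition into similarity classes is {M1, M2, M3, M4}.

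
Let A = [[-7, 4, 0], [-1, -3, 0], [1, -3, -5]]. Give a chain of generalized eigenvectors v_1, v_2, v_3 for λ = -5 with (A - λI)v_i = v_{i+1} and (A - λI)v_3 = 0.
v_1 = [[-1, -1, 1]]^T, v_2 = [[-2, -1, 2]]^T, v_3 = [[0, 0, 1]]^T

We seek v_1 ∈ ker((A + 5I)^3) \ ker((A + 5I)^2), then set v_{i+1} = (A + 5I) v_i.

One such chain is v_1 = [[-1, -1, 1]]^T, v_2 = [[-2, -1, 2]]^T, v_3 = [[0, 0, 1]]^T. Check: (A + 5I) v_3 = [[0, 0, 0]]^T = 0.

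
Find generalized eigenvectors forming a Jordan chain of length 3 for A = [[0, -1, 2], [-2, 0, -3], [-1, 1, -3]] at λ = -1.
We seek v_1 ∈ ker((A + I)^3) \ ker((A + I)^2), then set v_{i+1} = (A + I) v_i.

One such chain is v_1 = [[2, -4, -3]]^T, v_2 = [[0, 1, 0]]^T, v_3 = [[-1, 1, 1]]^T. Check: (A + I) v_3 = [[0, 0, 0]]^T = 0.

v_1 = [[2, -4, -3]]^T, v_2 = [[0, 1, 0]]^T, v_3 = [[-1, 1, 1]]^T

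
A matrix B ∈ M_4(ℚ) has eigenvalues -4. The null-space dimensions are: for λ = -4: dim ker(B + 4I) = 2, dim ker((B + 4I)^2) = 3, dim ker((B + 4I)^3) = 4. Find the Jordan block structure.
Jordan blocks: (-4, 3), (-4, 1)

λ = -4: successive nullity increments [2, 1, 1] count blocks of size ≥ k; block sizes are [3, 1].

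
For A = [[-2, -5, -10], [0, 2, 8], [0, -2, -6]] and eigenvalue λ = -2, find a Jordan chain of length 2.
v_1 = [[-1, 1, 0]]^T, v_2 = [[-5, 4, -2]]^T

We seek v_1 ∈ ker((A + 2I)^2) \ ker(A + 2I), then set v_{i+1} = (A + 2I) v_i.

One such chain is v_1 = [[-1, 1, 0]]^T, v_2 = [[-5, 4, -2]]^T. Check: (A + 2I) v_2 = [[0, 0, 0]]^T = 0.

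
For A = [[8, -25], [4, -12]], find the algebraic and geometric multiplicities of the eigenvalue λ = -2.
algebraic multiplicity 2, geometric multiplicity 1

The characteristic polynomial is (x + 2)^2, so the factor x + 2 appears with exponent 2: the algebraic multiplicity is 2.

rank(A + 2I) = 1, so the eigenspace has dimension 2 - 1 = 1: the geometric multiplicity is 1.

Since 1 < 2, A is not diagonalizable.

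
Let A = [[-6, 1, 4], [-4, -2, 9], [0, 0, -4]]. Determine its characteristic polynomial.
χ_A(x) = (x + 4)^3

xI - A = [[x + 6, -1, -4], [4, x + 2, -9], [0, 0, x + 4]].

Expanding det(xI - A) along the first row:
det(xI - A) = + (x + 6)·det([[x + 2, -9], [0, x + 4]]) - (-1)·det([[4, -9], [0, x + 4]]) + (-4)·det([[4, x + 2], [0, 0]]).

Evaluating gives χ_A(x) = x^3 + 12x^2 + 48x + 64 = (x + 4)^3.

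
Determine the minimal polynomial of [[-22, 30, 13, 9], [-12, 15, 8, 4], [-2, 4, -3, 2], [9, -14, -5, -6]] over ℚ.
m_A(x) = (x + 1)(x + 5)^2

The characteristic polynomial factors as (x + 1)(x + 5)^3. The minimal polynomial is ∏(x - λ)^{k_λ} where k_λ is the size of the largest Jordan block at λ.

For λ = -5: rank(A + 5I) = 2, and the largest Jordan block has size 2 (the smallest k with rank((A + 5I)^k) = rank((A + 5I)^(k+1))).
For λ = -1: rank(A + I) = 3, and the largest Jordan block has size 1 (the smallest k with rank((A + I)^k) = rank((A + I)^(k+1))).

So m_A(x) = (x + 1)(x + 5)^2.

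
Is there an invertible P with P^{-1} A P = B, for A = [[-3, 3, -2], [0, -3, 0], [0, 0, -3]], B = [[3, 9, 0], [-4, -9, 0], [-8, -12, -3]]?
Yes.

Two matrices over a field are similar if and only if they have the same invariant factors.

Both A and B have characteristic polynomial (x + 3)^3 and minimal polynomial (x + 3)^2. Computing further, both have invariant factors x + 3, (x + 3)^2. Hence A and B are similar.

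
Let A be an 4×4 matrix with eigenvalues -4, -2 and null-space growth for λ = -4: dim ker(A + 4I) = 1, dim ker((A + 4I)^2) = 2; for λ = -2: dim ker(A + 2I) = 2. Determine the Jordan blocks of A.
Jordan blocks: (-4, 2), (-2, 1), (-2, 1)

λ = -4: successive nullity increments [1, 1] count blocks of size ≥ k; block sizes are [2].
λ = -2: successive nullity increments [2] count blocks of size ≥ k; block sizes are [1, 1].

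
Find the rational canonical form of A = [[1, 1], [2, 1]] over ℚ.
R = [[0, 1], [1, 2]]

The invariant factors of A (the non-unit diagonal entries of the Smith normal form of xI - A over ℚ[x]) are x^2 - 2x - 1, each dividing the next. The characteristic polynomial is their product, x^2 - 2x - 1.

The rational canonical form is the block-diagonal matrix of companion matrices C(f_i):
R = [[0, 1], [1, 2]].

Note the characteristic polynomial does not split into linear factors over ℚ, so A has no Jordan form over ℚ; the rational canonical form exists over any field.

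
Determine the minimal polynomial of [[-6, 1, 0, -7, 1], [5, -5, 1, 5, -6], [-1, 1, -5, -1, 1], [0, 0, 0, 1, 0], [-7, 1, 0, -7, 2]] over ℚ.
m_A(x) = (x - 1)(x + 5)^3

The characteristic polynomial factors as (x - 1)^2(x + 5)^3. The minimal polynomial is ∏(x - λ)^{k_λ} where k_λ is the size of the largest Jordan block at λ.

For λ = -5: rank(A + 5I) = 4, and the largest Jordan block has size 3 (the smallest k with rank((A + 5I)^k) = rank((A + 5I)^(k+1))).
For λ = 1: rank(A - I) = 3, and the largest Jordan block has size 1 (the smallest k with rank((A - I)^k) = rank((A - I)^(k+1))).

So m_A(x) = (x - 1)(x + 5)^3.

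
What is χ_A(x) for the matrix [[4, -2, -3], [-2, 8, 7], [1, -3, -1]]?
χ_A(x) = (x - 4)^2(x - 3)

xI - A = [[x - 4, 2, 3], [2, x - 8, -7], [-1, 3, x + 1]].

Expanding det(xI - A) along the first row:
det(xI - A) = + (x - 4)·det([[x - 8, -7], [3, x + 1]]) - (2)·det([[2, -7], [-1, x + 1]]) + (3)·det([[2, x - 8], [-1, 3]]).

Evaluating gives χ_A(x) = x^3 - 11x^2 + 40x - 48 = (x - 4)^2(x - 3).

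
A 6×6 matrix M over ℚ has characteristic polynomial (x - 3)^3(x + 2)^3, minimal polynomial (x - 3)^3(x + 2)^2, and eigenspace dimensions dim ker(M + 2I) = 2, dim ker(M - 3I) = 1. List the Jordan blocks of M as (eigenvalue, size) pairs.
λ = -2: algebraic multiplicity 3 (exponent in χ_M), largest block size 2 (exponent in m_M), 2 blocks (geometric multiplicity). These force block sizes [2, 1].
λ = 3: algebraic multiplicity 3 (exponent in χ_M), largest block size 3 (exponent in m_M), 1 block (geometric multiplicity). This forces block sizes [3].

Jordan blocks: (-2, 2), (-2, 1), (3, 3)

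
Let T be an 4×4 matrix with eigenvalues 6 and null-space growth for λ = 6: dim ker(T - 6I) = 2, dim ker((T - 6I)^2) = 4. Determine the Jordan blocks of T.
λ = 6: successive nullity increments [2, 2] count blocks of size ≥ k; block sizes are [2, 2].

Jordan blocks: (6, 2), (6, 2)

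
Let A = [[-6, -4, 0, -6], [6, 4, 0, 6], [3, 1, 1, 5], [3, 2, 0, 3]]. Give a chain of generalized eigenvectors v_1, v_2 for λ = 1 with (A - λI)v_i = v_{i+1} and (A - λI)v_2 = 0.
We seek v_1 ∈ ker((A - I)^2) \ ker(A - I), then set v_{i+1} = (A - I) v_i.

One such chain is v_1 = [[-2, 2, 0, 1]]^T, v_2 = [[0, 0, 1, 0]]^T. Check: (A - I) v_2 = [[0, 0, 0, 0]]^T = 0.

v_1 = [[-2, 2, 0, 1]]^T, v_2 = [[0, 0, 1, 0]]^T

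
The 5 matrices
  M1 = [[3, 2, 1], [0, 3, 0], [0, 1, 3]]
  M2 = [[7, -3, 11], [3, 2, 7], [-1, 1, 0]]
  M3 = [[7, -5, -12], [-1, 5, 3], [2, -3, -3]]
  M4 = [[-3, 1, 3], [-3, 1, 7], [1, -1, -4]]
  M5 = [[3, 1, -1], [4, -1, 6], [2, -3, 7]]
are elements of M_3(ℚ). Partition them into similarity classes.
Characteristic polynomials: χ_{M1} = (x - 3)^3, χ_{M2} = (x - 3)^3, χ_{M3} = (x - 3)^3, χ_{M4} = (x + 2)^3, χ_{M5} = (x - 3)^3.

{M1, M2, M3, M5}: invariant factors (x - 3)^3.

{M4}: invariant factors (x + 2)^3.

Matrices are similar if and only if their invariant-factor lists agree; the partition into similarity classes is {M1, M2, M3, M5}, {M4}.

2 classes: {M1, M2, M3, M5}, {M4}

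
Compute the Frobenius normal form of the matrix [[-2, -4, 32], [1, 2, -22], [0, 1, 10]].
R = [[0, 0, -12], [1, 0, -22], [0, 1, 10]]

The invariant factors of A (the non-unit diagonal entries of the Smith normal form of xI - A over ℚ[x]) are (x - 6)(x^2 - 4x - 2), each dividing the next. The characteristic polynomial is their product, (x - 6)(x^2 - 4x - 2).

The rational canonical form is the block-diagonal matrix of companion matrices C(f_i):
R = [[0, 0, -12], [1, 0, -22], [0, 1, 10]].

Note the characteristic polynomial does not split into linear factors over ℚ, so A has no Jordan form over ℚ; the rational canonical form exists over any field.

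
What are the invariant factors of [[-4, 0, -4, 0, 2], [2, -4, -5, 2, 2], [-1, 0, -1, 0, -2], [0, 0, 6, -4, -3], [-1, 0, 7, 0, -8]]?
The Jordan structure of A has elementary divisors (x + 5), (x + 4)^2, (x + 4)^2. Arranging the block sizes at each eigenvalue in decreasing order and taking row products gives the invariant factors.

Invariant factors (smallest first, each dividing the next): (x + 4)^2, (x + 4)^2(x + 5).

Check: the last factor (x + 4)^2(x + 5) is the minimal polynomial, and the product (x + 4)^4(x + 5) is the characteristic polynomial.

(x + 4)^2, (x + 4)^2(x + 5)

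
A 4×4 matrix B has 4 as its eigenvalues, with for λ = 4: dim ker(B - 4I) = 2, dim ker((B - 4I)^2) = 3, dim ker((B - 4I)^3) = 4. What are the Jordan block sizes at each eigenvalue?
Jordan blocks: (4, 3), (4, 1)

λ = 4: successive nullity increments [2, 1, 1] count blocks of size ≥ k; block sizes are [3, 1].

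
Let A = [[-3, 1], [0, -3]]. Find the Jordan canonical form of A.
J = [[-3, 1], [0, -3]]

The characteristic polynomial is det(xI - A) = (x + 3)^2, so the eigenvalues are -3 (algebraic multiplicity 2).

For λ = -3: rank(A + 3I) = 1, rank((A + 3I)^2) = 0. The eigenspace has dimension 2 - 1 = 1, so there is 1 Jordan block; the rank sequence gives block sizes [2].

Assembling the blocks gives the Jordan form J above.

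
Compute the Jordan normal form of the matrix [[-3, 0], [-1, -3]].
J = [[-3, 1], [0, -3]]

The characteristic polynomial is det(xI - A) = (x + 3)^2, so the eigenvalues are -3 (algebraic multiplicity 2).

For λ = -3: rank(A + 3I) = 1, rank((A + 3I)^2) = 0. The eigenspace has dimension 2 - 1 = 1, so there is 1 Jordan block; the rank sequence gives block sizes [2].

Assembling the blocks gives the Jordan form J above.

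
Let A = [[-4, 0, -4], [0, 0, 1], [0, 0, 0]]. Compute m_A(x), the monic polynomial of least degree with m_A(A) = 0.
m_A(x) = x^2(x + 4)

The characteristic polynomial factors as x^2(x + 4). The minimal polynomial is ∏(x - λ)^{k_λ} where k_λ is the size of the largest Jordan block at λ.

For λ = -4: rank(A + 4I) = 2, and the largest Jordan block has size 1 (the smallest k with rank((A + 4I)^k) = rank((A + 4I)^(k+1))).
For λ = 0: rank(A) = 2, and the largest Jordan block has size 2 (the smallest k with rank(A^k) = rank(A^(k+1))).

So m_A(x) = x^2(x + 4).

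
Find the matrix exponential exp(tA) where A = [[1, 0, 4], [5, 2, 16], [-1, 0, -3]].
e^{tA} = [[(2*t + 1)*e^{-t}, 0, 4*t*e^{-t}], [(2*t + e^{3*t} - 1)*e^{-t}, e^{2*t}, 4*(t + e^{3*t} - 1)*e^{-t}], [-t*e^{-t}, 0, (1 - 2*t)*e^{-t}]]

A has Jordan form J = [[-1, 1, 0], [0, -1, 0], [0, 0, 2]] with A = PJP^{-1}, so e^{tA} = P e^{tJ} P^{-1}.

For a Jordan block J_k(λ), e^{tJ_k(λ)} = e^{λt} · (I + tN + t^2 N^2/2! + ... + t^{k-1} N^{k-1}/(k-1)!) where N is the nilpotent superdiagonal part.

Assembling the blocks and conjugating back gives the entries of e^{tA} as shown above.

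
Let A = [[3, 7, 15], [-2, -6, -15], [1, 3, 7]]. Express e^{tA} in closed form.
e^{tA} = [[(-3*t + 5*e^{t} - 4)*e^{t}, (-3*t + 10*e^{t} - 10)*e^{t}, 15*(e^{t} - 1)*e^{t}], [(3*t - 5*e^{t} + 5)*e^{t}, (3*t - 10*e^{t} + 11)*e^{t}, 15*(1 - e^{t})*e^{t}], [(-t + 2*e^{t} - 2)*e^{t}, (-t + 4*e^{t} - 4)*e^{t}, (6*e^{t} - 5)*e^{t}]]

A has Jordan form J = [[1, 1, 0], [0, 1, 0], [0, 0, 2]] with A = PJP^{-1}, so e^{tA} = P e^{tJ} P^{-1}.

For a Jordan block J_k(λ), e^{tJ_k(λ)} = e^{λt} · (I + tN + t^2 N^2/2! + ... + t^{k-1} N^{k-1}/(k-1)!) where N is the nilpotent superdiagonal part.

Assembling the blocks and conjugating back gives the entries of e^{tA} as shown above.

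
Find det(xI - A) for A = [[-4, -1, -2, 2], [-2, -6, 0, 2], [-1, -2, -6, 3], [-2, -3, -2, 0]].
χ_A(x) = (x + 4)^4

xI - A = [[x + 4, 1, 2, -2], [2, x + 6, 0, -2], [1, 2, x + 6, -3], [2, 3, 2, x]].

Expanding det(xI - A) along the first row:
det(xI - A) = + (x + 4)·det([[x + 6, 0, -2], [2, x + 6, -3], [3, 2, x]]) - (1)·det([[2, 0, -2], [1, x + 6, -3], [2, 2, x]]) + (2)·det([[2, x + 6, -2], [1, 2, -3], [2, 3, x]]) - (-2)·det([[2, x + 6, 0], [1, 2, x + 6], [2, 3, 2]]).

Evaluating gives χ_A(x) = x^4 + 16x^3 + 96x^2 + 256x + 256 = (x + 4)^4.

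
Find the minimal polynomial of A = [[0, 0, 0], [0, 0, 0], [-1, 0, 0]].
The characteristic polynomial factors as x^3. The minimal polynomial is ∏(x - λ)^{k_λ} where k_λ is the size of the largest Jordan block at λ.

For λ = 0: rank(A) = 1, and the largest Jordan block has size 2 (the smallest k with rank(A^k) = rank(A^(k+1))).

So m_A(x) = x^2.

m_A(x) = x^2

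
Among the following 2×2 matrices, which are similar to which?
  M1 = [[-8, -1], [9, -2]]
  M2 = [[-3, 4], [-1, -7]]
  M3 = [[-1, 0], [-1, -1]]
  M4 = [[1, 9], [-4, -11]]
Characteristic polynomials: χ_{M1} = (x + 5)^2, χ_{M2} = (x + 5)^2, χ_{M3} = (x + 1)^2, χ_{M4} = (x + 5)^2.

{M1, M2, M4}: invariant factors (x + 5)^2.

{M3}: invariant factors (x + 1)^2.

Matrices are similar if and only if their invariant-factor lists agree; the partition into similarity classes is {M1, M2, M4}, {M3}.

2 classes: {M1, M2, M4}, {M3}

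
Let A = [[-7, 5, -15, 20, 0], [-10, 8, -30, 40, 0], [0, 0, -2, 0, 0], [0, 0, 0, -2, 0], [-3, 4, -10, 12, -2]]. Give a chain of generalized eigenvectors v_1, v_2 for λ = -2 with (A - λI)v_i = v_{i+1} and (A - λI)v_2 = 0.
We seek v_1 ∈ ker((A + 2I)^2) \ ker(A + 2I), then set v_{i+1} = (A + 2I) v_i.

One such chain is v_1 = [[1, 1, 0, 0, 0]]^T, v_2 = [[0, 0, 0, 0, 1]]^T. Check: (A + 2I) v_2 = [[0, 0, 0, 0, 0]]^T = 0.

v_1 = [[1, 1, 0, 0, 0]]^T, v_2 = [[0, 0, 0, 0, 1]]^T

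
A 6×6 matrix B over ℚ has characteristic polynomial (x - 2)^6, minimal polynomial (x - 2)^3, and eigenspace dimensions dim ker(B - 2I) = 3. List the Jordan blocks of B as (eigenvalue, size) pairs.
Jordan blocks: (2, 3), (2, 2), (2, 1)

λ = 2: algebraic multiplicity 6 (exponent in χ_B), largest block size 3 (exponent in m_B), 3 blocks (geometric multiplicity). These force block sizes [3, 2, 1].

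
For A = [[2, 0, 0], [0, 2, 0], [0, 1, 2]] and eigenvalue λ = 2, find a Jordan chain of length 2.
We seek v_1 ∈ ker((A - 2I)^2) \ ker(A - 2I), then set v_{i+1} = (A - 2I) v_i.

One such chain is v_1 = [[-3, 1, 2]]^T, v_2 = [[0, 0, 1]]^T. Check: (A - 2I) v_2 = [[0, 0, 0]]^T = 0.

v_1 = [[-3, 1, 2]]^T, v_2 = [[0, 0, 1]]^T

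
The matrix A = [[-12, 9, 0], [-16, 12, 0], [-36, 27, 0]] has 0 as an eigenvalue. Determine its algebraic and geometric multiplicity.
algebraic multiplicity 3, geometric multiplicity 2

The characteristic polynomial is x^3, so the factor x appears with exponent 3: the algebraic multiplicity is 3.

rank(A) = 1, so the eigenspace has dimension 3 - 1 = 2: the geometric multiplicity is 2.

Since 2 < 3, A is not diagonalizable.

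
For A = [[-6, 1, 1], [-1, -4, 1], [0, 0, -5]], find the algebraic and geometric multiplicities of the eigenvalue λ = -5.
algebraic multiplicity 3, geometric multiplicity 2

The characteristic polynomial is (x + 5)^3, so the factor x + 5 appears with exponent 3: the algebraic multiplicity is 3.

rank(A + 5I) = 1, so the eigenspace has dimension 3 - 1 = 2: the geometric multiplicity is 2.

Since 2 < 3, A is not diagonalizable.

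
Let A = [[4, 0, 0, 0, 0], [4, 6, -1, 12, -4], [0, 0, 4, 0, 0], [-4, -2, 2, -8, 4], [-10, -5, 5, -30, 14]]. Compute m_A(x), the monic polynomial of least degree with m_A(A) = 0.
The characteristic polynomial factors as (x - 4)^5. The minimal polynomial is ∏(x - λ)^{k_λ} where k_λ is the size of the largest Jordan block at λ.

For λ = 4: rank(A - 4I) = 2, and the largest Jordan block has size 3 (the smallest k with rank((A - 4I)^k) = rank((A - 4I)^(k+1))).

So m_A(x) = (x - 4)^3.

m_A(x) = (x - 4)^3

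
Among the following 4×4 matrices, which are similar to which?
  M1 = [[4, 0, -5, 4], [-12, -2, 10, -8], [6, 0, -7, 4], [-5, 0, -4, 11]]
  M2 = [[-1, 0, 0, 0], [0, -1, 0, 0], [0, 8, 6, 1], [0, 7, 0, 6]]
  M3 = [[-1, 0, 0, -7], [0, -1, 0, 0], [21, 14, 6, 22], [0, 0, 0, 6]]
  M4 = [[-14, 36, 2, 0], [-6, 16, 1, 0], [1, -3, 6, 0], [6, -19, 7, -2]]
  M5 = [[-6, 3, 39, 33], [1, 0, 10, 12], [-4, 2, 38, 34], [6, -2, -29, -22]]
Characteristic polynomials: χ_{M1} = (x - 5)^2(x + 2)^2, χ_{M2} = (x - 6)^2(x + 1)^2, χ_{M3} = (x - 6)^2(x + 1)^2, χ_{M4} = (x - 5)^2(x + 2)^2, χ_{M5} = (x - 6)^2(x + 1)^2.

{M1}: invariant factors x + 2, (x - 5)^2(x + 2).

{M2, M3}: invariant factors x + 1, (x - 6)^2(x + 1).

{M4}: invariant factors (x - 5)^2(x + 2)^2.

{M5}: invariant factors (x - 6)^2(x + 1)^2.

Matrices are similar if and only if their invariant-factor lists agree; the partition into similarity classes is {M1}, {M2, M3}, {M4}, {M5}.

4 classes: {M1}, {M2, M3}, {M4}, {M5}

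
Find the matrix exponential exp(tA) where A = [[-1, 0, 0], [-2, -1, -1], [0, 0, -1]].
A has Jordan form J = [[-1, 1, 0], [0, -1, 0], [0, 0, -1]] with A = PJP^{-1}, so e^{tA} = P e^{tJ} P^{-1}.

For a Jordan block J_k(λ), e^{tJ_k(λ)} = e^{λt} · (I + tN + t^2 N^2/2! + ... + t^{k-1} N^{k-1}/(k-1)!) where N is the nilpotent superdiagonal part.

Assembling the blocks and conjugating back gives the entries of e^{tA} as shown above.

e^{tA} = [[e^{-t}, 0, 0], [-2*t*e^{-t}, e^{-t}, -t*e^{-t}], [0, 0, e^{-t}]]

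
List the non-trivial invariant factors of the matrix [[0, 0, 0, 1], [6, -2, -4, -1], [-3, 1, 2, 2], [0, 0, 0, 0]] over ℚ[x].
x^2, x^2

The Jordan structure of A has elementary divisors x^2, x^2. Arranging the block sizes at each eigenvalue in decreasing order and taking row products gives the invariant factors.

Invariant factors (smallest first, each dividing the next): x^2, x^2.

Check: the last factor x^2 is the minimal polynomial, and the product x^4 is the characteristic polynomial.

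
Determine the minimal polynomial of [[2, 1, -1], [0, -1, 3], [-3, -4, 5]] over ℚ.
The characteristic polynomial factors as (x - 2)^3. The minimal polynomial is ∏(x - λ)^{k_λ} where k_λ is the size of the largest Jordan block at λ.

For λ = 2: rank(A - 2I) = 2, and the largest Jordan block has size 3 (the smallest k with rank((A - 2I)^k) = rank((A - 2I)^(k+1))).

So m_A(x) = (x - 2)^3.

m_A(x) = (x - 2)^3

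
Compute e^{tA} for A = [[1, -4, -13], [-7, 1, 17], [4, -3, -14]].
e^{tA} = [[(t^2 + 10*t + 2)*e^{-4*t}/2, t*(-t - 8)*e^{-4*t}/2, t*(-3*t - 26)*e^{-4*t}/2], [t*(-t - 7)*e^{-4*t}, (t^2 + 5*t + 1)*e^{-4*t}, t*(3*t + 17)*e^{-4*t}], [t*(t + 8)*e^{-4*t}/2, t*(-t - 6)*e^{-4*t}/2, (-3*t^2 - 20*t + 2)*e^{-4*t}/2]]

A has Jordan form J = [[-4, 1, 0], [0, -4, 1], [0, 0, -4]] with A = PJP^{-1}, so e^{tA} = P e^{tJ} P^{-1}.

For a Jordan block J_k(λ), e^{tJ_k(λ)} = e^{λt} · (I + tN + t^2 N^2/2! + ... + t^{k-1} N^{k-1}/(k-1)!) where N is the nilpotent superdiagonal part.

Assembling the blocks and conjugating back gives the entries of e^{tA} as shown above.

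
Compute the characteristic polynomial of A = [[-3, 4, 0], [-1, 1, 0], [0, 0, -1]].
xI - A = [[x + 3, -4, 0], [1, x - 1, 0], [0, 0, x + 1]].

Expanding det(xI - A) along the first row:
det(xI - A) = + (x + 3)·det([[x - 1, 0], [0, x + 1]]) - (-4)·det([[1, 0], [0, x + 1]]) + (0)·det([[1, x - 1], [0, 0]]).

Evaluating gives χ_A(x) = x^3 + 3x^2 + 3x + 1 = (x + 1)^3.

χ_A(x) = (x + 1)^3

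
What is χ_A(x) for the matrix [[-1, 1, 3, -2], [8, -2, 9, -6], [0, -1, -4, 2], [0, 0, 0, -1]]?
χ_A(x) = (x + 1)^2(x + 3)^2

xI - A = [[x + 1, -1, -3, 2], [-8, x + 2, -9, 6], [0, 1, x + 4, -2], [0, 0, 0, x + 1]].

Expanding det(xI - A) along the first row:
det(xI - A) = + (x + 1)·det([[x + 2, -9, 6], [1, x + 4, -2], [0, 0, x + 1]]) - (-1)·det([[-8, -9, 6], [0, x + 4, -2], [0, 0, x + 1]]) + (-3)·det([[-8, x + 2, 6], [0, 1, -2], [0, 0, x + 1]]) - (2)·det([[-8, x + 2, -9], [0, 1, x + 4], [0, 0, 0]]).

Evaluating gives χ_A(x) = x^4 + 8x^3 + 22x^2 + 24x + 9 = (x + 1)^2(x + 3)^2.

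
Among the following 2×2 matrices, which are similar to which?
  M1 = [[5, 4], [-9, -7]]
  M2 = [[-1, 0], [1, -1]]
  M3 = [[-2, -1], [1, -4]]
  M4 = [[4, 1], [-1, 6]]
Characteristic polynomials: χ_{M1} = (x + 1)^2, χ_{M2} = (x + 1)^2, χ_{M3} = (x + 3)^2, χ_{M4} = (x - 5)^2.

{M1, M2}: invariant factors (x + 1)^2.

{M3}: invariant factors (x + 3)^2.

{M4}: invariant factors (x - 5)^2.

Matrices are similar if and only if their invariant-factor lists agree; the partition into similarity classes is {M1, M2}, {M3}, {M4}.

3 classes: {M1, M2}, {M3}, {M4}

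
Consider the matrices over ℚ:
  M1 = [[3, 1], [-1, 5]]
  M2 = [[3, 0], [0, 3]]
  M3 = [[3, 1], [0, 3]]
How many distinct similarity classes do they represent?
Characteristic polynomials: χ_{M1} = (x - 4)^2, χ_{M2} = (x - 3)^2, χ_{M3} = (x - 3)^2.

{M1}: invariant factors (x - 4)^2.

{M2}: invariant factors x - 3, x - 3.

{M3}: invariant factors (x - 3)^2.

Matrices are similar if and only if their invariant-factor lists agree; the partition into similarity classes is {M1}, {M2}, {M3}.

3 classes: {M1}, {M2}, {M3}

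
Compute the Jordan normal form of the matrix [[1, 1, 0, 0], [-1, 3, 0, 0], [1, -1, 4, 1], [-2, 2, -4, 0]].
J = [[2, 1, 0, 0], [0, 2, 0, 0], [0, 0, 2, 1], [0, 0, 0, 2]]

The characteristic polynomial is det(xI - A) = (x - 2)^4, so the eigenvalues are 2 (algebraic multiplicity 4).

For λ = 2: rank(A - 2I) = 2, rank((A - 2I)^2) = 0. The eigenspace has dimension 4 - 2 = 2, so there are 2 Jordan blocks; the rank sequence gives block sizes [2, 2].

Assembling the blocks gives the Jordan form J above.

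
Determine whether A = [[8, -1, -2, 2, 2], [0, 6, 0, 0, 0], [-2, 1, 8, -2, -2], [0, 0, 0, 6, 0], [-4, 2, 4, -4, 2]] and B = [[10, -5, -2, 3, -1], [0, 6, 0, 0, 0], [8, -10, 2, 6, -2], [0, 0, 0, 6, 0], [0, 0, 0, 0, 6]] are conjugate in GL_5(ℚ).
Yes.

Two matrices over a field are similar if and only if they have the same invariant factors.

Both A and B have characteristic polynomial (x - 6)^5 and minimal polynomial (x - 6)^2. Computing further, both have invariant factors x - 6, x - 6, x - 6, (x - 6)^2. Hence A and B are similar.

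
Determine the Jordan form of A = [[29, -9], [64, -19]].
J = [[5, 1], [0, 5]]

The characteristic polynomial is det(xI - A) = (x - 5)^2, so the eigenvalues are 5 (algebraic multiplicity 2).

For λ = 5: rank(A - 5I) = 1, rank((A - 5I)^2) = 0. The eigenspace has dimension 2 - 1 = 1, so there is 1 Jordan block; the rank sequence gives block sizes [2].

Assembling the blocks gives the Jordan form J above.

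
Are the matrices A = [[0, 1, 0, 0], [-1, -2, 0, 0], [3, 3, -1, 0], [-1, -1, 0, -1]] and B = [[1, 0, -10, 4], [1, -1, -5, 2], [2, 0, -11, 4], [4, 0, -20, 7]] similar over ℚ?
Yes.

Two matrices over a field are similar if and only if they have the same invariant factors.

Both A and B have characteristic polynomial (x + 1)^4 and minimal polynomial (x + 1)^2. Computing further, both have invariant factors x + 1, x + 1, (x + 1)^2. Hence A and B are similar.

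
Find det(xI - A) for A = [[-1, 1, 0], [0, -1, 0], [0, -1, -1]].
χ_A(x) = (x + 1)^3

xI - A = [[x + 1, -1, 0], [0, x + 1, 0], [0, 1, x + 1]].

Expanding det(xI - A) along the first row:
det(xI - A) = + (x + 1)·det([[x + 1, 0], [1, x + 1]]) - (-1)·det([[0, 0], [0, x + 1]]) + (0)·det([[0, x + 1], [0, 1]]).

Evaluating gives χ_A(x) = x^3 + 3x^2 + 3x + 1 = (x + 1)^3.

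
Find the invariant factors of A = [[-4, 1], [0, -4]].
The Jordan structure of A has elementary divisors (x + 4)^2. Arranging the block sizes at each eigenvalue in decreasing order and taking row products gives the invariant factors.

Invariant factors (smallest first, each dividing the next): (x + 4)^2.

Check: the last factor (x + 4)^2 is the minimal polynomial, and the product (x + 4)^2 is the characteristic polynomial.

(x + 4)^2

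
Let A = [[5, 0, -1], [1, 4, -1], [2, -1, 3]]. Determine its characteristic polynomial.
xI - A = [[x - 5, 0, 1], [-1, x - 4, 1], [-2, 1, x - 3]].

Expanding det(xI - A) along the first row:
det(xI - A) = + (x - 5)·det([[x - 4, 1], [1, x - 3]]) - (0)·det([[-1, 1], [-2, x - 3]]) + (1)·det([[-1, x - 4], [-2, 1]]).

Evaluating gives χ_A(x) = x^3 - 12x^2 + 48x - 64 = (x - 4)^3.

χ_A(x) = (x - 4)^3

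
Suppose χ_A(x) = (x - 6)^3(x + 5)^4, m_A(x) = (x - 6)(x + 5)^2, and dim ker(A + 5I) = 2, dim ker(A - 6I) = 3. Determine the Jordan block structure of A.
λ = -5: algebraic multiplicity 4 (exponent in χ_A), largest block size 2 (exponent in m_A), 2 blocks (geometric multiplicity). These force block sizes [2, 2].
λ = 6: algebraic multiplicity 3 (exponent in χ_A), largest block size 1 (exponent in m_A), 3 blocks (geometric multiplicity). These force block sizes [1, 1, 1].

Jordan blocks: (-5, 2), (-5, 2), (6, 1), (6, 1), (6, 1)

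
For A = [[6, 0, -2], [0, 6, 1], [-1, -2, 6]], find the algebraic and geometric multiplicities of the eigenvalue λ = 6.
The characteristic polynomial is (x - 6)^3, so the factor x - 6 appears with exponent 3: the algebraic multiplicity is 3.

rank(A - 6I) = 2, so the eigenspace has dimension 3 - 2 = 1: the geometric multiplicity is 1.

Since 1 < 3, A is not diagonalizable.

algebraic multiplicity 3, geometric multiplicity 1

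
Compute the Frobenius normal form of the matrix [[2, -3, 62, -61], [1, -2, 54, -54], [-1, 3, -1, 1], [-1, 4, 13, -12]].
R = [[0, 0, 0, 60], [1, 0, 0, -53], [0, 1, 0, -53], [0, 0, 1, -13]]

The invariant factors of A (the non-unit diagonal entries of the Smith normal form of xI - A over ℚ[x]) are (x + 4)(x + 5)(x^2 + 4x - 3), each dividing the next. The characteristic polynomial is their product, (x + 4)(x + 5)(x^2 + 4x - 3).

The rational canonical form is the block-diagonal matrix of companion matrices C(f_i):
R = [[0, 0, 0, 60], [1, 0, 0, -53], [0, 1, 0, -53], [0, 0, 1, -13]].

Note the characteristic polynomial does not split into linear factors over ℚ, so A has no Jordan form over ℚ; the rational canonical form exists over any field.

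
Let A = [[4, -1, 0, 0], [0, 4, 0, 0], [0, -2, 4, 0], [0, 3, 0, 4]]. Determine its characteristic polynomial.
xI - A = [[x - 4, 1, 0, 0], [0, x - 4, 0, 0], [0, 2, x - 4, 0], [0, -3, 0, x - 4]].

Expanding det(xI - A) along the first row:
det(xI - A) = + (x - 4)·det([[x - 4, 0, 0], [2, x - 4, 0], [-3, 0, x - 4]]) - (1)·det([[0, 0, 0], [0, x - 4, 0], [0, 0, x - 4]]) + (0)·det([[0, x - 4, 0], [0, 2, 0], [0, -3, x - 4]]) - (0)·det([[0, x - 4, 0], [0, 2, x - 4], [0, -3, 0]]).

Evaluating gives χ_A(x) = x^4 - 16x^3 + 96x^2 - 256x + 256 = (x - 4)^4.

χ_A(x) = (x - 4)^4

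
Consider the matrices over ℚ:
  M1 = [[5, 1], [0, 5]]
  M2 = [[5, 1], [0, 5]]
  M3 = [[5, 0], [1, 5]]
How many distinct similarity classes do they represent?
Characteristic polynomials: χ_{M1} = (x - 5)^2, χ_{M2} = (x - 5)^2, χ_{M3} = (x - 5)^2.

{M1, M2, M3}: invariant factors (x - 5)^2.

Matrices are similar if and only if their invariant-factor lists agree; the partition into similarity classes is {M1, M2, M3}.

1 class: {M1, M2, M3}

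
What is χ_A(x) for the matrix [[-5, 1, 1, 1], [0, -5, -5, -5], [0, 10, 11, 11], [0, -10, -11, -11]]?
xI - A = [[x + 5, -1, -1, -1], [0, x + 5, 5, 5], [0, -10, x - 11, -11], [0, 10, 11, x + 11]].

Expanding det(xI - A) along the first row:
det(xI - A) = + (x + 5)·det([[x + 5, 5, 5], [-10, x - 11, -11], [10, 11, x + 11]]) - (-1)·det([[0, 5, 5], [0, x - 11, -11], [0, 11, x + 11]]) + (-1)·det([[0, x + 5, 5], [0, -10, -11], [0, 10, x + 11]]) - (-1)·det([[0, x + 5, 5], [0, -10, x - 11], [0, 10, 11]]).

Evaluating gives χ_A(x) = x^4 + 10x^3 + 25x^2 = x^2(x + 5)^2.

χ_A(x) = x^2(x + 5)^2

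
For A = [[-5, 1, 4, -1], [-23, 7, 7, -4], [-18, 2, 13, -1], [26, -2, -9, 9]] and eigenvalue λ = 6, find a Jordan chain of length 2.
v_1 = [[0, 1, 0, 0]]^T, v_2 = [[1, 1, 2, -2]]^T

We seek v_1 ∈ ker((A - 6I)^2) \ ker(A - 6I), then set v_{i+1} = (A - 6I) v_i.

One such chain is v_1 = [[0, 1, 0, 0]]^T, v_2 = [[1, 1, 2, -2]]^T. Check: (A - 6I) v_2 = [[0, 0, 0, 0]]^T = 0.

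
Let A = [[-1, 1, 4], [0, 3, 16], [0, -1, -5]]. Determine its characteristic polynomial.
xI - A = [[x + 1, -1, -4], [0, x - 3, -16], [0, 1, x + 5]].

Expanding det(xI - A) along the first row:
det(xI - A) = + (x + 1)·det([[x - 3, -16], [1, x + 5]]) - (-1)·det([[0, -16], [0, x + 5]]) + (-4)·det([[0, x - 3], [0, 1]]).

Evaluating gives χ_A(x) = x^3 + 3x^2 + 3x + 1 = (x + 1)^3.

χ_A(x) = (x + 1)^3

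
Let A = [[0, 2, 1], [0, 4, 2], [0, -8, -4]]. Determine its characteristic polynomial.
χ_A(x) = x^3

xI - A = [[x, -2, -1], [0, x - 4, -2], [0, 8, x + 4]].

Expanding det(xI - A) along the first row:
det(xI - A) = + (x)·det([[x - 4, -2], [8, x + 4]]) - (-2)·det([[0, -2], [0, x + 4]]) + (-1)·det([[0, x - 4], [0, 8]]).

Evaluating gives χ_A(x) = x^3.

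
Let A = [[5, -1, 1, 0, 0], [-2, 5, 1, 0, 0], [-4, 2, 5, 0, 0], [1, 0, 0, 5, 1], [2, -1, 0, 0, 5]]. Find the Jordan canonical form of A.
The characteristic polynomial is det(xI - A) = (x - 5)^5, so the eigenvalues are 5 (algebraic multiplicity 5).

For λ = 5: rank(A - 5I) = 3, rank((A - 5I)^2) = 1, rank((A - 5I)^3) = 0. The eigenspace has dimension 5 - 3 = 2, so there are 2 Jordan blocks; the rank sequence gives block sizes [3, 2].

Assembling the blocks gives the Jordan form J above.

J = [[5, 1, 0, 0, 0], [0, 5, 1, 0, 0], [0, 0, 5, 0, 0], [0, 0, 0, 5, 1], [0, 0, 0, 0, 5]]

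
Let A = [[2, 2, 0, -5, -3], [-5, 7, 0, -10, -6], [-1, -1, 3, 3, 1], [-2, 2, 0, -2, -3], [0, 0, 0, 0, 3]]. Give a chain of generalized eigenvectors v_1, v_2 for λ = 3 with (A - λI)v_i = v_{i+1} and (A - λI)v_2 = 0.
We seek v_1 ∈ ker((A - 3I)^2) \ ker(A - 3I), then set v_{i+1} = (A - 3I) v_i.

One such chain is v_1 = [[0, 5, -2, 2, 0]]^T, v_2 = [[0, 0, 1, 0, 0]]^T. Check: (A - 3I) v_2 = [[0, 0, 0, 0, 0]]^T = 0.

v_1 = [[0, 5, -2, 2, 0]]^T, v_2 = [[0, 0, 1, 0, 0]]^T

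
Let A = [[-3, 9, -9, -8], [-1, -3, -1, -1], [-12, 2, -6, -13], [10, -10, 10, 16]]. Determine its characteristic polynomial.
χ_A(x) = (x - 6)^2(x + 4)^2

xI - A = [[x + 3, -9, 9, 8], [1, x + 3, 1, 1], [12, -2, x + 6, 13], [-10, 10, -10, x - 16]].

Expanding det(xI - A) along the first row:
det(xI - A) = + (x + 3)·det([[x + 3, 1, 1], [-2, x + 6, 13], [10, -10, x - 16]]) - (-9)·det([[1, 1, 1], [12, x + 6, 13], [-10, -10, x - 16]]) + (9)·det([[1, x + 3, 1], [12, -2, 13], [-10, 10, x - 16]]) - (8)·det([[1, x + 3, 1], [12, -2, x + 6], [-10, 10, -10]]).

Evaluating gives χ_A(x) = x^4 - 4x^3 - 44x^2 + 96x + 576 = (x - 6)^2(x + 4)^2.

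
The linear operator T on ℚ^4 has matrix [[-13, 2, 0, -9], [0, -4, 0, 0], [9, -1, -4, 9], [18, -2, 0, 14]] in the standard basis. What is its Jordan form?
The characteristic polynomial is det(xI - A) = (x - 5)(x + 4)^3, so the eigenvalues are -4 (algebraic multiplicity 3), 5 (algebraic multiplicity 1).

For λ = -4: rank(A + 4I) = 2, rank((A + 4I)^2) = 1. The eigenspace has dimension 4 - 2 = 2, so there are 2 Jordan blocks; the rank sequence gives block sizes [2, 1].

For λ = 5: algebraic multiplicity 1 gives one 1×1 block.

Assembling the blocks gives the Jordan form J above.

J = [[-4, 1, 0, 0], [0, -4, 0, 0], [0, 0, -4, 0], [0, 0, 0, 5]]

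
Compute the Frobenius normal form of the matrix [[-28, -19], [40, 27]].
R = [[0, -4], [1, -1]]

The invariant factors of A (the non-unit diagonal entries of the Smith normal form of xI - A over ℚ[x]) are x^2 + x + 4, each dividing the next. The characteristic polynomial is their product, x^2 + x + 4.

The rational canonical form is the block-diagonal matrix of companion matrices C(f_i):
R = [[0, -4], [1, -1]].

Note the characteristic polynomial does not split into linear factors over ℚ, so A has no Jordan form over ℚ; the rational canonical form exists over any field.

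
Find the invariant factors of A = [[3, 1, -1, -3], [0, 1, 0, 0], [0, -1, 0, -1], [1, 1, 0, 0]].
The Jordan structure of A has elementary divisors (x - 1)^3, (x - 1). Arranging the block sizes at each eigenvalue in decreasing order and taking row products gives the invariant factors.

Invariant factors (smallest first, each dividing the next): x - 1, (x - 1)^3.

Check: the last factor (x - 1)^3 is the minimal polynomial, and the product (x - 1)^4 is the characteristic polynomial.

x - 1, (x - 1)^3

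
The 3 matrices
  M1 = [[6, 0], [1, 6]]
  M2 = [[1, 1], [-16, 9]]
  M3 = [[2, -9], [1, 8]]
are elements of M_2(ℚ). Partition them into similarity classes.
Characteristic polynomials: χ_{M1} = (x - 6)^2, χ_{M2} = (x - 5)^2, χ_{M3} = (x - 5)^2.

{M1}: invariant factors (x - 6)^2.

{M2, M3}: invariant factors (x - 5)^2.

Matrices are similar if and only if their invariant-factor lists agree; the partition into similarity classes is {M1}, {M2, M3}.

2 classes: {M1}, {M2, M3}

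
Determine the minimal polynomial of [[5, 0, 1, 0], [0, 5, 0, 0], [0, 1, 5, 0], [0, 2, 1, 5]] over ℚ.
The characteristic polynomial factors as (x - 5)^4. The minimal polynomial is ∏(x - λ)^{k_λ} where k_λ is the size of the largest Jordan block at λ.

For λ = 5: rank(A - 5I) = 2, and the largest Jordan block has size 3 (the smallest k with rank((A - 5I)^k) = rank((A - 5I)^(k+1))).

So m_A(x) = (x - 5)^3.

m_A(x) = (x - 5)^3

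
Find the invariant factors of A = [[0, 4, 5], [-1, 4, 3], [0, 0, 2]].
The Jordan structure of A has elementary divisors (x - 2)^3. Arranging the block sizes at each eigenvalue in decreasing order and taking row products gives the invariant factors.

Invariant factors (smallest first, each dividing the next): (x - 2)^3.

Check: the last factor (x - 2)^3 is the minimal polynomial, and the product (x - 2)^3 is the characteristic polynomial.

(x - 2)^3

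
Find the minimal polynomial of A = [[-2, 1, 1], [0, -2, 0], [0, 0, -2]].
The characteristic polynomial factors as (x + 2)^3. The minimal polynomial is ∏(x - λ)^{k_λ} where k_λ is the size of the largest Jordan block at λ.

For λ = -2: rank(A + 2I) = 1, and the largest Jordan block has size 2 (the smallest k with rank((A + 2I)^k) = rank((A + 2I)^(k+1))).

So m_A(x) = (x + 2)^2.

m_A(x) = (x + 2)^2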